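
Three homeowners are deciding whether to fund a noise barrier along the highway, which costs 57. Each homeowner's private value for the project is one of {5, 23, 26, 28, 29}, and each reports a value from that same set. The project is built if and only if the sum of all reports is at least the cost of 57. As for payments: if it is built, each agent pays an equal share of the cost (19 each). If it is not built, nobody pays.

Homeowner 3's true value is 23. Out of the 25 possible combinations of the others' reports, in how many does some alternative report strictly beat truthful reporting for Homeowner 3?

6

Others report (5, 23): truth gives 0; report 29 gives 4 > 0. Violating.
Others report (5, 26): truth gives 0; report 26 gives 4 > 0. Violating.
Others report (5, 28): truth gives 0; report 26 gives 4 > 0. Violating.
Others report (23, 5): truth gives 0; report 29 gives 4 > 0. Violating.
Others report (5, 5): truth gives 0; no alternative beats it.
Others report (5, 29): truth gives 4; no alternative beats it.
(Checking all 25 profiles: 6 have a profitable deviation, 19 do not.)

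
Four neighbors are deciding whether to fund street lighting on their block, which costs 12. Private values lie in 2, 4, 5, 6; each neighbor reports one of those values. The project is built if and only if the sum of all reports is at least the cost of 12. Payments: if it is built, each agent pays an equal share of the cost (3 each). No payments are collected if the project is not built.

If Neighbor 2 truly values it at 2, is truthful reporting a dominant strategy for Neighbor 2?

Check each profile of the others' reports and compare truth against every alternative report.
Others report (2, 2, 4): truth gives 0, best alternative gives -1.
Others report (2, 2, 5): truth gives 0, best alternative gives -1.
Others report (2, 4, 2): truth gives 0, best alternative gives -1.
Others report (2, 5, 2): truth gives 0, best alternative gives -1.
Others report (4, 2, 2): truth gives 0, best alternative gives -1.
Others report (5, 2, 2): truth gives 0, best alternative gives -1.
(Remaining 58 profiles checked similarly; truth is weakly best in each.)
In every case the truthful report is at least as good as any alternative, so it is a dominant strategy.

Yes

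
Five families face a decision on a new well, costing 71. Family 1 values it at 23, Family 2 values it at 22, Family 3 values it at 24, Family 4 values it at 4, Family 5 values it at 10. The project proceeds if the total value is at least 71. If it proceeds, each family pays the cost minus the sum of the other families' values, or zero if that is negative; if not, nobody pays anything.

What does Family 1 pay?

Total value 83 ≥ cost 71, so the project is built.
The other families' values sum to 60.
Cost minus that sum is 71 - 60 = 11.

11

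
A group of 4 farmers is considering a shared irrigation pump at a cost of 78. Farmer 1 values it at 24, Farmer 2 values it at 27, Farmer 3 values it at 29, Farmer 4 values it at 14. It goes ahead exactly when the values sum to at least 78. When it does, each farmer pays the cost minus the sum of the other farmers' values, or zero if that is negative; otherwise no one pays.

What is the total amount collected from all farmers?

Total value 94 ≥ cost 78, so it is built.
Farmer 1: others sum to 70; max(0, 78 - 70) = 8.
Farmer 2: others sum to 67; max(0, 78 - 67) = 11.
Farmer 3: others sum to 65; max(0, 78 - 65) = 13.
Farmer 4: others sum to 80; max(0, 78 - 80) = 0.
Total collected = 8 + 11 + 13 + 0 = 32.

32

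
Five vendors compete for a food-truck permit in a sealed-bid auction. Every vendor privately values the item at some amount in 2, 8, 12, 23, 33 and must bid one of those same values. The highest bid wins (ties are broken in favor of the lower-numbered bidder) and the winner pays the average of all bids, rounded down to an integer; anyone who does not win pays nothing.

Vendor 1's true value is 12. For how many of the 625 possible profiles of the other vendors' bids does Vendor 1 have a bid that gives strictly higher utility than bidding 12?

31

Others bid (2, 2, 2, 2): truth gives 8; bid 2 gives 10 > 8. Violating.
Others bid (2, 2, 2, 8): truth gives 7; bid 8 gives 8 > 7. Violating.
Others bid (2, 2, 2, 23): truth gives 0; bid 23 gives 2 > 0. Violating.
Others bid (2, 2, 8, 2): truth gives 7; bid 8 gives 8 > 7. Violating.
Others bid (2, 2, 2, 12): truth gives 6; no alternative beats it.
Others bid (2, 2, 2, 33): truth gives 0; no alternative beats it.
(Checking all 625 profiles: 31 have a profitable deviation, 594 do not.)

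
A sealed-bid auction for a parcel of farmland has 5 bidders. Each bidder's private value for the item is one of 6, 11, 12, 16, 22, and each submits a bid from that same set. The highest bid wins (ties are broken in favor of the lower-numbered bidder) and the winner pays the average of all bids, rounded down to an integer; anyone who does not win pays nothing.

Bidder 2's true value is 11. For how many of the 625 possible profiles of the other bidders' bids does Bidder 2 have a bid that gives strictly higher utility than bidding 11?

Others bid (6, 6, 6, 12): truth gives 0; bid 12 gives 3 > 0. Violating.
Others bid (6, 6, 6, 16): truth gives 0; bid 16 gives 1 > 0. Violating.
Others bid (6, 6, 11, 12): truth gives 0; bid 12 gives 2 > 0. Violating.
Others bid (6, 6, 12, 6): truth gives 0; bid 12 gives 3 > 0. Violating.
Others bid (6, 6, 6, 6): truth gives 4; no alternative beats it.
Others bid (6, 6, 6, 11): truth gives 3; no alternative beats it.
(Checking all 625 profiles: 48 have a profitable deviation, 577 do not.)

48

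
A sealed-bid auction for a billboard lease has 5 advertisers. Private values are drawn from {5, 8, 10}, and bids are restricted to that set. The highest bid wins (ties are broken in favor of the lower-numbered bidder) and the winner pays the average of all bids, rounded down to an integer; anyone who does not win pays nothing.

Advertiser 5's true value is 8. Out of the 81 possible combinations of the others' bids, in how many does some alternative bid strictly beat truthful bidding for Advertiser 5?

Others bid (5, 5, 5, 8): truth gives 0; bid 10 gives 2 > 0. Violating.
Others bid (5, 5, 8, 5): truth gives 0; bid 10 gives 2 > 0. Violating.
Others bid (5, 5, 8, 8): truth gives 0; bid 10 gives 1 > 0. Violating.
Others bid (5, 8, 5, 5): truth gives 0; bid 10 gives 2 > 0. Violating.
Others bid (5, 5, 5, 5): truth gives 3; no alternative beats it.
Others bid (5, 5, 5, 10): truth gives 0; no alternative beats it.
(Checking all 81 profiles: 14 have a profitable deviation, 67 do not.)

14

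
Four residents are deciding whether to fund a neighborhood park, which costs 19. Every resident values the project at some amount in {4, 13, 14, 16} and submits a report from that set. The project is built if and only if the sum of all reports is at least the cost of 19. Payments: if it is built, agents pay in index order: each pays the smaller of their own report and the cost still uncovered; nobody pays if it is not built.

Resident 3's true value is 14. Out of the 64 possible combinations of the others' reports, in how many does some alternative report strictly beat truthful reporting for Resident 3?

3

Others report (4, 4, 13): truth gives 3; report 4 gives 10 > 3. Violating.
Others report (4, 4, 14): truth gives 3; report 4 gives 10 > 3. Violating.
Others report (4, 4, 16): truth gives 3; report 4 gives 10 > 3. Violating.
Others report (4, 4, 4): truth gives 3; no alternative beats it.
Others report (4, 13, 4): truth gives 12; no alternative beats it.
(Checking all 64 profiles: 3 have a profitable deviation, 61 do not.)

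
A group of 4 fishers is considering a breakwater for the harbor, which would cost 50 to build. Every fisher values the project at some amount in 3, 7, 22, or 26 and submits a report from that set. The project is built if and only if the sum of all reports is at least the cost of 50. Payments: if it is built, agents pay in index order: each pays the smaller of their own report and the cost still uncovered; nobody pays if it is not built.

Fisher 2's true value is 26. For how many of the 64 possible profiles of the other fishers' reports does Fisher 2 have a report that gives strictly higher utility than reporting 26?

56

Others report (3, 3, 22): truth gives 0; report 22 gives 4 > 0. Violating.
Others report (3, 3, 26): truth gives 0; report 22 gives 4 > 0. Violating.
Others report (3, 7, 22): truth gives 0; report 22 gives 4 > 0. Violating.
Others report (3, 7, 26): truth gives 0; report 22 gives 4 > 0. Violating.
Others report (3, 3, 3): truth gives 0; no alternative beats it.
Others report (3, 3, 7): truth gives 0; no alternative beats it.
(Checking all 64 profiles: 56 have a profitable deviation, 8 do not.)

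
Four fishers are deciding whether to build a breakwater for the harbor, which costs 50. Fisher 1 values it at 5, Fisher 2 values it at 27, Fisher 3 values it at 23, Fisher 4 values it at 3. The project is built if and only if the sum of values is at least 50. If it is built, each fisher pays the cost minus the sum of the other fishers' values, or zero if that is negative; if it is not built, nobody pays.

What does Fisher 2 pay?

Total value 58 ≥ cost 50, so the project is built.
The other fishers' values sum to 31.
Cost minus that sum is 50 - 31 = 19.

19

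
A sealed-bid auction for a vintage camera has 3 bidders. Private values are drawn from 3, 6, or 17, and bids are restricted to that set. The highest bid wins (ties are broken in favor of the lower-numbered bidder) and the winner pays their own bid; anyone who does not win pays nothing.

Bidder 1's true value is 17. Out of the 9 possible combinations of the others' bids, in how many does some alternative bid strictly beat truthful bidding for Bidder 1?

Others bid (3, 3): truth gives 0; bid 3 gives 14 > 0. Violating.
Others bid (3, 6): truth gives 0; bid 6 gives 11 > 0. Violating.
Others bid (6, 3): truth gives 0; bid 6 gives 11 > 0. Violating.
Others bid (6, 6): truth gives 0; bid 6 gives 11 > 0. Violating.
Others bid (3, 17): truth gives 0; no alternative beats it.
Others bid (6, 17): truth gives 0; no alternative beats it.
(Checking all 9 profiles: 4 have a profitable deviation, 5 do not.)

4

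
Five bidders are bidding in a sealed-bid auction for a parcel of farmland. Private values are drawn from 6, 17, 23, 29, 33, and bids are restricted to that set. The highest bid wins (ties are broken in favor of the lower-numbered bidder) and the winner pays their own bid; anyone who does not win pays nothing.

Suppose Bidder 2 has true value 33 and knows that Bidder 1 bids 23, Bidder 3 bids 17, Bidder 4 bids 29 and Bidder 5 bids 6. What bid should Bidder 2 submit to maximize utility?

29

Bid 6: loses, pays 0, utility 0.
Bid 17: loses, pays 0, utility 0.
Bid 23: loses, pays 0, utility 0.
Bid 29: wins, pays 29, utility 33 - 29 = 4.
Bid 33: wins, pays 33, utility 33 - 33 = 0.
The best choice is 29 with utility 4.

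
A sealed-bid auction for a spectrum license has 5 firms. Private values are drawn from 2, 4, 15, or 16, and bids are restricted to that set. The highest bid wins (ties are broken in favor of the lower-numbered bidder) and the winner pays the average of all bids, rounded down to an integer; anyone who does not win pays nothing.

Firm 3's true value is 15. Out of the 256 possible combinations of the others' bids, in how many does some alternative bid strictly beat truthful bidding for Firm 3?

108

Others bid (2, 2, 2, 2): truth gives 11; bid 4 gives 13 > 11. Violating.
Others bid (2, 2, 2, 4): truth gives 10; bid 4 gives 13 > 10. Violating.
Others bid (2, 2, 2, 16): truth gives 0; bid 16 gives 8 > 0. Violating.
Others bid (2, 2, 4, 2): truth gives 10; bid 4 gives 13 > 10. Violating.
Others bid (2, 2, 2, 15): truth gives 8; no alternative beats it.
Others bid (2, 2, 4, 15): truth gives 8; no alternative beats it.
(Checking all 256 profiles: 108 have a profitable deviation, 148 do not.)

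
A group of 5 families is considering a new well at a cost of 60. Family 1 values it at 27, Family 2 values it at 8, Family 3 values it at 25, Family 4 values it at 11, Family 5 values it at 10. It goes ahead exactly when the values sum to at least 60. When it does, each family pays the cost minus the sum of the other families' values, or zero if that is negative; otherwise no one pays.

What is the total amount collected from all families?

Total value 81 ≥ cost 60, so it is built.
Family 1: others sum to 54; max(0, 60 - 54) = 6.
Family 2: others sum to 73; max(0, 60 - 73) = 0.
Family 3: others sum to 56; max(0, 60 - 56) = 4.
Family 4: others sum to 70; max(0, 60 - 70) = 0.
Family 5: others sum to 71; max(0, 60 - 71) = 0.
Total collected = 6 + 0 + 4 + 0 + 0 = 10.

10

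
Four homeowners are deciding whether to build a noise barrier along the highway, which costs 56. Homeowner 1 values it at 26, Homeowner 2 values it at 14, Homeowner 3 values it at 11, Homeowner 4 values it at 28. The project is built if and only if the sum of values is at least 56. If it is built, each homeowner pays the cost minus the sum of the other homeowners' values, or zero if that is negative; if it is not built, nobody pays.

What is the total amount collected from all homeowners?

Total value 79 ≥ cost 56, so it is built.
Homeowner 1: others sum to 53; max(0, 56 - 53) = 3.
Homeowner 2: others sum to 65; max(0, 56 - 65) = 0.
Homeowner 3: others sum to 68; max(0, 56 - 68) = 0.
Homeowner 4: others sum to 51; max(0, 56 - 51) = 5.
Total collected = 3 + 0 + 0 + 5 = 8.

8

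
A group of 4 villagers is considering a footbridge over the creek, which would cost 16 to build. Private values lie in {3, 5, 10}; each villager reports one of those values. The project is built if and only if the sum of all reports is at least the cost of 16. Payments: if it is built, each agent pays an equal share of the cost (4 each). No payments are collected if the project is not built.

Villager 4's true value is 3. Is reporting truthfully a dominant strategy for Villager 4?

Yes

Check each profile of the others' reports and compare truth against every alternative report.
Others report (3, 3, 5): truth gives 0, best alternative gives -1.
Others report (3, 5, 3): truth gives 0, best alternative gives -1.
Others report (5, 3, 3): truth gives 0, best alternative gives -1.
Others report (3, 3, 10): truth gives -1, best alternative gives -1.
Others report (3, 5, 5): truth gives -1, best alternative gives -1.
Others report (3, 5, 10): truth gives -1, best alternative gives -1.
(Remaining 21 profiles checked similarly; truth is weakly best in each.)
In every case the truthful report is at least as good as any alternative, so it is a dominant strategy.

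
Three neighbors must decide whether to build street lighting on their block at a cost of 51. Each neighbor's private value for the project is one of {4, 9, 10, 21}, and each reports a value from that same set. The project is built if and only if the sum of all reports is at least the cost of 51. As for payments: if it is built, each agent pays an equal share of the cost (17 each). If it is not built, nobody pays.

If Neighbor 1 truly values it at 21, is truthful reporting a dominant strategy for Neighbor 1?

Yes

Check each profile of the others' reports and compare truth against every alternative report.
Others report (9, 21): truth gives 4, best alternative gives 0.
Others report (10, 21): truth gives 4, best alternative gives 0.
Others report (21, 9): truth gives 4, best alternative gives 0.
Others report (21, 10): truth gives 4, best alternative gives 0.
Others report (21, 21): truth gives 4, best alternative gives 4.
Others report (4, 4): truth gives 0, best alternative gives 0.
(Remaining 10 profiles checked similarly; truth is weakly best in each.)
In every case the truthful report is at least as good as any alternative, so it is a dominant strategy.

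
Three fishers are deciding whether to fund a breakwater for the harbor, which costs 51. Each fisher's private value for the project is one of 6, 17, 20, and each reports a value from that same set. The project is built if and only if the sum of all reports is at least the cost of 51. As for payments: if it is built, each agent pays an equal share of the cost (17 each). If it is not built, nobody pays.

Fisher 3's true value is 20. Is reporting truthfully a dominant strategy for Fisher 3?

Check each profile of the others' reports and compare truth against every alternative report.
Others report (17, 17): truth gives 3, best alternative gives 3.
Others report (17, 20): truth gives 3, best alternative gives 3.
Others report (20, 17): truth gives 3, best alternative gives 3.
Others report (20, 20): truth gives 3, best alternative gives 3.
Others report (6, 6): truth gives 0, best alternative gives 0.
Others report (6, 17): truth gives 0, best alternative gives 0.
(Remaining 3 profiles checked similarly; truth is weakly best in each.)
In every case the truthful report is at least as good as any alternative, so it is a dominant strategy.

Yes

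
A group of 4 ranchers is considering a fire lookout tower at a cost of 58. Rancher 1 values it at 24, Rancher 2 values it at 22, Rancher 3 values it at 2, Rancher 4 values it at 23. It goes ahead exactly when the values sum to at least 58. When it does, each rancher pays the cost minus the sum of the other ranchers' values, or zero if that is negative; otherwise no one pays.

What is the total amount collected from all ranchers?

30

Total value 71 ≥ cost 58, so it is built.
Rancher 1: others sum to 47; max(0, 58 - 47) = 11.
Rancher 2: others sum to 49; max(0, 58 - 49) = 9.
Rancher 3: others sum to 69; max(0, 58 - 69) = 0.
Rancher 4: others sum to 48; max(0, 58 - 48) = 10.
Total collected = 11 + 9 + 0 + 10 = 30.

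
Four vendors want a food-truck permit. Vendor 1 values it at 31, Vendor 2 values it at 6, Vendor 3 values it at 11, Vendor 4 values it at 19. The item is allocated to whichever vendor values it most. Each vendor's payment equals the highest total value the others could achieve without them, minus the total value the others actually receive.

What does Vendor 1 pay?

Vendor 1 has the highest value and receives the item.
Without Vendor 1, the item would go to the next-highest value, 19, so the others could achieve 19.
With Vendor 1 present and winning, the others receive nothing, so their total is 0.
Payment = 19 - 0 = 19.

19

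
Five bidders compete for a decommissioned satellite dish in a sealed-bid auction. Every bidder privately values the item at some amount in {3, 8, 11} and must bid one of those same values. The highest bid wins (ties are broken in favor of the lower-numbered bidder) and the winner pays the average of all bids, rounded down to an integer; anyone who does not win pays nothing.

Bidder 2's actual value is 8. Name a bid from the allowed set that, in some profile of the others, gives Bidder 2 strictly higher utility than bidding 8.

11

Suppose Bidder 1 bids 3, Bidder 3 bids 3, Bidder 4 bids 3 and Bidder 5 bids 11.
Bid 8: loses, pays 0, utility 0.
Bid 11: wins, pays 6, utility 8 - 6 = 2.
So bidding 11 beats truth here (2 > 0).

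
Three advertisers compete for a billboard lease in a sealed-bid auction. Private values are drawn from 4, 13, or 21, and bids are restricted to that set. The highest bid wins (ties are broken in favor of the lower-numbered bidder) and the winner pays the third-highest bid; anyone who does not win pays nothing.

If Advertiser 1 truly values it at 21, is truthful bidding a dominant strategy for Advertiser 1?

Check each profile of the others' bids and compare truth against every alternative bid.
Others bid (4, 21): truth gives 17, best alternative gives 0.
Others bid (21, 4): truth gives 17, best alternative gives 0.
Others bid (13, 21): truth gives 8, best alternative gives 0.
Others bid (21, 13): truth gives 8, best alternative gives 0.
Others bid (4, 4): truth gives 17, best alternative gives 17.
Others bid (4, 13): truth gives 17, best alternative gives 17.
(Remaining 3 profiles checked similarly; truth is weakly best in each.)
In every case the truthful bid is at least as good as any alternative, so it is a dominant strategy.

Yes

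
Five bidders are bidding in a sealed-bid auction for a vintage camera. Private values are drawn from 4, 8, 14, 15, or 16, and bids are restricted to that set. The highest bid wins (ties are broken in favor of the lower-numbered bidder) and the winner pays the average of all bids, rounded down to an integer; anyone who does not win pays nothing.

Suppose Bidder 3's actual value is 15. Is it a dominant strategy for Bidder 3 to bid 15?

No

Consider the case where Bidder 1 bids 4, Bidder 2 bids 4, Bidder 4 bids 4 and Bidder 5 bids 4.
Truthful bid 15: wins, pays 6, utility 15 - 6 = 9.
Bid 8 instead: wins, pays 4, utility 15 - 4 = 11.
Since 11 > 9, bidding 8 is strictly better here, so truthful bidding is not dominant.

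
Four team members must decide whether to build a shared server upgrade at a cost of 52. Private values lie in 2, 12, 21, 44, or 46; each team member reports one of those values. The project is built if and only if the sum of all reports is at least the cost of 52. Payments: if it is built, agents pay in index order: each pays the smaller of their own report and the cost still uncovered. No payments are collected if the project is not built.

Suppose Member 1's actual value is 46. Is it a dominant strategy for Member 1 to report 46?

Consider the case where Member 2 reports 2, Member 3 reports 2 and Member 4 reports 12.
Truthful report 46: project built, pays 46, utility 46 - 46 = 0.
Report 44 instead: project built, pays 44, utility 46 - 44 = 2.
Since 2 > 0, reporting 44 is strictly better here, so truthful reporting is not dominant.

No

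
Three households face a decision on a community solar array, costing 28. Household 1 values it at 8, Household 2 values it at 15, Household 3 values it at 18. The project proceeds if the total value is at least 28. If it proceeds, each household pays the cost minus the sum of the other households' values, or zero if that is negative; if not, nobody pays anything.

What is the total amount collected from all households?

Total value 41 ≥ cost 28, so it is built.
Household 1: others sum to 33; max(0, 28 - 33) = 0.
Household 2: others sum to 26; max(0, 28 - 26) = 2.
Household 3: others sum to 23; max(0, 28 - 23) = 5.
Total collected = 0 + 2 + 5 = 7.

7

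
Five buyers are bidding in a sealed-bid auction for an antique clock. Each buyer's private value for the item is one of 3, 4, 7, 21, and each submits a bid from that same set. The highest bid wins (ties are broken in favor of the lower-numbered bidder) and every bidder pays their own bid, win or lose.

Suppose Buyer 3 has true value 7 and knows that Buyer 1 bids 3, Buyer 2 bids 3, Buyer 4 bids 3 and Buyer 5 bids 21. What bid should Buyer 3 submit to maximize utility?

Bid 3: loses but pays 3, utility -3.
Bid 4: loses but pays 4, utility -4.
Bid 7: loses but pays 7, utility -7.
Bid 21: wins, pays 21, utility 7 - 21 = -14.
The best choice is 3 with utility -3.

3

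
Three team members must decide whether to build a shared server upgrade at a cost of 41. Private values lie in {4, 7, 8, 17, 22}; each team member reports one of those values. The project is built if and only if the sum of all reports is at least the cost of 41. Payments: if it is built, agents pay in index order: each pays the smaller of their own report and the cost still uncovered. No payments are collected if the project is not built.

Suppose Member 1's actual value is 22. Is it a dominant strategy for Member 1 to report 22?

Consider the case where Member 2 reports 4 and Member 3 reports 22.
Truthful report 22: project built, pays 22, utility 22 - 22 = 0.
Report 17 instead: project built, pays 17, utility 22 - 17 = 5.
Since 5 > 0, reporting 17 is strictly better here, so truthful reporting is not dominant.

No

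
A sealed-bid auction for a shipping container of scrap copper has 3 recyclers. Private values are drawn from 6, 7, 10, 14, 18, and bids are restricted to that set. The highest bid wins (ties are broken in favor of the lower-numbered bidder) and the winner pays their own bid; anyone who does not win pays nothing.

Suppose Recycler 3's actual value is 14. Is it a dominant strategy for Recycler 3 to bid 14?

No

Consider the case where Recycler 1 bids 6 and Recycler 2 bids 6.
Truthful bid 14: wins, pays 14, utility 14 - 14 = 0.
Bid 7 instead: wins, pays 7, utility 14 - 7 = 7.
Since 7 > 0, bidding 7 is strictly better here, so truthful bidding is not dominant.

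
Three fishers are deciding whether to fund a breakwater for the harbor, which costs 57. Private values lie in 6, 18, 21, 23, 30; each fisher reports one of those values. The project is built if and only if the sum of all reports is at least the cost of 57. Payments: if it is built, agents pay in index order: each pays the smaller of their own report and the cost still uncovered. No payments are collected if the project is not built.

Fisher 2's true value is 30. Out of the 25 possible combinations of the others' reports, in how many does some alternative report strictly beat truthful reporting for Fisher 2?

Others report (6, 30): truth gives 0; report 21 gives 9 > 0. Violating.
Others report (18, 18): truth gives 0; report 21 gives 9 > 0. Violating.
Others report (18, 21): truth gives 0; report 18 gives 12 > 0. Violating.
Others report (18, 23): truth gives 0; report 18 gives 12 > 0. Violating.
Others report (6, 6): truth gives 0; no alternative beats it.
Others report (6, 18): truth gives 0; no alternative beats it.
(Checking all 25 profiles: 18 have a profitable deviation, 7 do not.)

18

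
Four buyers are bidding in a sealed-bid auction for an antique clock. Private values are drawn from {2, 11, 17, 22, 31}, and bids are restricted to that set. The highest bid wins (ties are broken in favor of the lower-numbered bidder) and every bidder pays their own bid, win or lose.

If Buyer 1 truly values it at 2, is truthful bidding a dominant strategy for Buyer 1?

Check each profile of the others' bids and compare truth against every alternative bid.
Others bid (2, 2, 2): truth gives 0, best alternative gives -9.
Others bid (2, 2, 17): truth gives -2, best alternative gives -11.
Others bid (2, 2, 22): truth gives -2, best alternative gives -11.
Others bid (2, 2, 31): truth gives -2, best alternative gives -11.
Others bid (2, 11, 17): truth gives -2, best alternative gives -11.
Others bid (2, 11, 22): truth gives -2, best alternative gives -11.
(Remaining 119 profiles checked similarly; truth is weakly best in each.)
In every case the truthful bid is at least as good as any alternative, so it is a dominant strategy.

Yes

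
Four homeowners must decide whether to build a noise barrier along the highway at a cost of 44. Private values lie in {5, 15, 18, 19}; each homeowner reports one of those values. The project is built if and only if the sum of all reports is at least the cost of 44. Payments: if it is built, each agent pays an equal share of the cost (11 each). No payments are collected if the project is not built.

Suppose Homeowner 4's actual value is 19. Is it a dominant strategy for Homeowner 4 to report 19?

Check each profile of the others' reports and compare truth against every alternative report.
Others report (5, 5, 15): truth gives 8, best alternative gives 0.
Others report (5, 15, 5): truth gives 8, best alternative gives 0.
Others report (15, 5, 5): truth gives 8, best alternative gives 0.
Others report (5, 5, 18): truth gives 8, best alternative gives 8.
Others report (5, 5, 19): truth gives 8, best alternative gives 8.
Others report (5, 15, 15): truth gives 8, best alternative gives 8.
(Remaining 58 profiles checked similarly; truth is weakly best in each.)
In every case the truthful report is at least as good as any alternative, so it is a dominant strategy.

Yes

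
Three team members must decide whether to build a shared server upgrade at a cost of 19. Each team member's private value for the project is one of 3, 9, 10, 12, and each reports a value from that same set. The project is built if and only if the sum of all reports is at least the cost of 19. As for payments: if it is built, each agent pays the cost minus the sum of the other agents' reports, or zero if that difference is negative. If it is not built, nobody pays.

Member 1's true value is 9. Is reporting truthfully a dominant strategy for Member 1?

Yes

Check each profile of the others' reports and compare truth against every alternative report.
Others report (9, 10): truth gives 9, best alternative gives 9.
Others report (9, 12): truth gives 9, best alternative gives 9.
Others report (10, 9): truth gives 9, best alternative gives 9.
Others report (10, 10): truth gives 9, best alternative gives 9.
Others report (10, 12): truth gives 9, best alternative gives 9.
Others report (12, 9): truth gives 9, best alternative gives 9.
(Remaining 10 profiles checked similarly; truth is weakly best in each.)
In every case the truthful report is at least as good as any alternative, so it is a dominant strategy.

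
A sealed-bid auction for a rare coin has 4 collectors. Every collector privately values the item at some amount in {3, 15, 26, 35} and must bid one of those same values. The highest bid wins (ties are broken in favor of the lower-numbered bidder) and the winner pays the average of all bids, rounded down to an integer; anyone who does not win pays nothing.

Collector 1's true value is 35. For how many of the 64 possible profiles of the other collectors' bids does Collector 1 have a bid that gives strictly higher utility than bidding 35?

Others bid (3, 3, 3): truth gives 24; bid 3 gives 32 > 24. Violating.
Others bid (3, 3, 15): truth gives 21; bid 15 gives 26 > 21. Violating.
Others bid (3, 3, 26): truth gives 19; bid 26 gives 21 > 19. Violating.
Others bid (3, 15, 3): truth gives 21; bid 15 gives 26 > 21. Violating.
Others bid (3, 3, 35): truth gives 16; no alternative beats it.
Others bid (3, 15, 35): truth gives 13; no alternative beats it.
(Checking all 64 profiles: 27 have a profitable deviation, 37 do not.)

27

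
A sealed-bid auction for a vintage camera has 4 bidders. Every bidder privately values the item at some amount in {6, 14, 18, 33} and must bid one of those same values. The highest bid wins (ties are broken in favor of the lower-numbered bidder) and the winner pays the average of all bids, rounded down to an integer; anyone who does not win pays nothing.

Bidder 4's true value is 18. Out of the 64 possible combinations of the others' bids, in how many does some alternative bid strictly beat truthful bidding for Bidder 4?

Others bid (6, 6, 6): truth gives 9; bid 14 gives 10 > 9. Violating.
Others bid (6, 6, 18): truth gives 0; bid 33 gives 3 > 0. Violating.
Others bid (6, 14, 18): truth gives 0; bid 33 gives 1 > 0. Violating.
Others bid (6, 18, 6): truth gives 0; bid 33 gives 3 > 0. Violating.
Others bid (6, 6, 14): truth gives 7; no alternative beats it.
Others bid (6, 6, 33): truth gives 0; no alternative beats it.
(Checking all 64 profiles: 10 have a profitable deviation, 54 do not.)

10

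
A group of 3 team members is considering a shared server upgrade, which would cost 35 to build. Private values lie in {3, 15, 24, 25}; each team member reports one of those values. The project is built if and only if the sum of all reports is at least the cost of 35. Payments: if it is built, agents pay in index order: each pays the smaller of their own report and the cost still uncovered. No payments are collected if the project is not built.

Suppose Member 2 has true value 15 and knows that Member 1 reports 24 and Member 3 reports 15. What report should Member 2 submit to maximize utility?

Report 3: project built, pays 3, utility 15 - 3 = 12.
Report 15: project built, pays 11, utility 15 - 11 = 4.
Report 24: project built, pays 11, utility 15 - 11 = 4.
Report 25: project built, pays 11, utility 15 - 11 = 4.
The best choice is 3 with utility 12.

3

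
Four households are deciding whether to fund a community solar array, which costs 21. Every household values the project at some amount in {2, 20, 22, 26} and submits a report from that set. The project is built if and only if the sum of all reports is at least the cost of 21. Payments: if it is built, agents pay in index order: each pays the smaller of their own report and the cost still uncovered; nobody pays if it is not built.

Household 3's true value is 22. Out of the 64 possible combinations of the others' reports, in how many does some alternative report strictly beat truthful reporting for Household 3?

3

Others report (2, 2, 20): truth gives 5; report 2 gives 20 > 5. Violating.
Others report (2, 2, 22): truth gives 5; report 2 gives 20 > 5. Violating.
Others report (2, 2, 26): truth gives 5; report 2 gives 20 > 5. Violating.
Others report (2, 2, 2): truth gives 5; no alternative beats it.
Others report (2, 20, 2): truth gives 22; no alternative beats it.
(Checking all 64 profiles: 3 have a profitable deviation, 61 do not.)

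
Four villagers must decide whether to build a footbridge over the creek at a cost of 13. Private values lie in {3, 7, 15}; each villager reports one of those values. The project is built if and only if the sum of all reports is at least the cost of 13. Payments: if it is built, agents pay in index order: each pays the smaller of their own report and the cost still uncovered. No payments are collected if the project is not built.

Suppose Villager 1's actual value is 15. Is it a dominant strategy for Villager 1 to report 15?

No

Consider the case where Villager 2 reports 3, Villager 3 reports 3 and Villager 4 reports 3.
Truthful report 15: project built, pays 13, utility 15 - 13 = 2.
Report 7 instead: project built, pays 7, utility 15 - 7 = 8.
Since 8 > 2, reporting 7 is strictly better here, so truthful reporting is not dominant.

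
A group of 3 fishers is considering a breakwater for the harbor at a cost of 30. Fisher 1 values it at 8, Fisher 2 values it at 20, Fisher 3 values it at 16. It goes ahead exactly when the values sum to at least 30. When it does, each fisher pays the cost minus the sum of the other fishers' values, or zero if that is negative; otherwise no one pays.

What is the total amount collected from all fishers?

8

Total value 44 ≥ cost 30, so it is built.
Fisher 1: others sum to 36; max(0, 30 - 36) = 0.
Fisher 2: others sum to 24; max(0, 30 - 24) = 6.
Fisher 3: others sum to 28; max(0, 30 - 28) = 2.
Total collected = 0 + 6 + 2 = 8.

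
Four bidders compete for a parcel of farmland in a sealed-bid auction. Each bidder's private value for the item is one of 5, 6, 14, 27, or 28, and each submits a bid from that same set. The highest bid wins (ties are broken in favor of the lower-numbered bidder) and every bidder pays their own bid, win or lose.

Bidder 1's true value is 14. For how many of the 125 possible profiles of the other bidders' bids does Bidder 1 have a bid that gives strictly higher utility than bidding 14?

Others bid (5, 5, 5): truth gives 0; bid 5 gives 9 > 0. Violating.
Others bid (5, 5, 6): truth gives 0; bid 6 gives 8 > 0. Violating.
Others bid (5, 5, 27): truth gives -14; bid 5 gives -5 > -14. Violating.
Others bid (5, 5, 28): truth gives -14; bid 5 gives -5 > -14. Violating.
Others bid (5, 5, 14): truth gives 0; no alternative beats it.
Others bid (5, 6, 14): truth gives 0; no alternative beats it.
(Checking all 125 profiles: 106 have a profitable deviation, 19 do not.)

106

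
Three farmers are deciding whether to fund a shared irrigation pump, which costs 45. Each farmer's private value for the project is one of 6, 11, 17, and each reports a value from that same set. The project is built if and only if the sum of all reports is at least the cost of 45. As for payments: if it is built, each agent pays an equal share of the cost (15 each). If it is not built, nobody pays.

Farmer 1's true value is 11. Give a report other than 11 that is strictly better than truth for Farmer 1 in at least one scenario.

Suppose Farmer 2 reports 17 and Farmer 3 reports 17.
Report 11: project built, pays 15, utility 11 - 15 = -4.
Report 6: project not built, utility 0.
So reporting 6 beats truth here (0 > -4).

6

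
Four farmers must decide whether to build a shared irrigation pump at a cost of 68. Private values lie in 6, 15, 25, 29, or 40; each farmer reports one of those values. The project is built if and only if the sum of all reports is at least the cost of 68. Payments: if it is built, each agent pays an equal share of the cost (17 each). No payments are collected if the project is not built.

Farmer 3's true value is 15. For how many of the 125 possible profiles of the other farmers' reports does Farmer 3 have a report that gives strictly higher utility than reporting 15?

21

Others report (6, 15, 40): truth gives -2; report 6 gives 0 > -2. Violating.
Others report (6, 25, 25): truth gives -2; report 6 gives 0 > -2. Violating.
Others report (6, 25, 29): truth gives -2; report 6 gives 0 > -2. Violating.
Others report (6, 29, 25): truth gives -2; report 6 gives 0 > -2. Violating.
Others report (6, 6, 6): truth gives 0; no alternative beats it.
Others report (6, 6, 15): truth gives 0; no alternative beats it.
(Checking all 125 profiles: 21 have a profitable deviation, 104 do not.)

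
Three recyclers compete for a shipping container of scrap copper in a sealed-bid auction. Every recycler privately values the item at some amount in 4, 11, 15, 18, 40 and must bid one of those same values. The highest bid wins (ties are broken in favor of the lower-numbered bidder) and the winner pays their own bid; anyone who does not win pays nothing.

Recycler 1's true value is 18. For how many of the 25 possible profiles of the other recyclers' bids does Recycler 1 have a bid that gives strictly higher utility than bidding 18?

9

Others bid (4, 4): truth gives 0; bid 4 gives 14 > 0. Violating.
Others bid (4, 11): truth gives 0; bid 11 gives 7 > 0. Violating.
Others bid (4, 15): truth gives 0; bid 15 gives 3 > 0. Violating.
Others bid (11, 4): truth gives 0; bid 11 gives 7 > 0. Violating.
Others bid (4, 18): truth gives 0; no alternative beats it.
Others bid (4, 40): truth gives 0; no alternative beats it.
(Checking all 25 profiles: 9 have a profitable deviation, 16 do not.)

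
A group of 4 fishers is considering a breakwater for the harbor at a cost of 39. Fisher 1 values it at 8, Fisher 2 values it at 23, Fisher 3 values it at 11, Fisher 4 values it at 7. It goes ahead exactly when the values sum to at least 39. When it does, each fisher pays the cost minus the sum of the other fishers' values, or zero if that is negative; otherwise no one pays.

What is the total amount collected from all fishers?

Total value 49 ≥ cost 39, so it is built.
Fisher 1: others sum to 41; max(0, 39 - 41) = 0.
Fisher 2: others sum to 26; max(0, 39 - 26) = 13.
Fisher 3: others sum to 38; max(0, 39 - 38) = 1.
Fisher 4: others sum to 42; max(0, 39 - 42) = 0.
Total collected = 0 + 13 + 1 + 0 = 14.

14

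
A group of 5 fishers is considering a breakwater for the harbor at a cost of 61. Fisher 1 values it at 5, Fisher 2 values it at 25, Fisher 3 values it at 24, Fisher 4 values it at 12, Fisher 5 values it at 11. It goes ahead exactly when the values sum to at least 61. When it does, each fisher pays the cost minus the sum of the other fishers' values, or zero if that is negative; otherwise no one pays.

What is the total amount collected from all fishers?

Total value 77 ≥ cost 61, so it is built.
Fisher 1: others sum to 72; max(0, 61 - 72) = 0.
Fisher 2: others sum to 52; max(0, 61 - 52) = 9.
Fisher 3: others sum to 53; max(0, 61 - 53) = 8.
Fisher 4: others sum to 65; max(0, 61 - 65) = 0.
Fisher 5: others sum to 66; max(0, 61 - 66) = 0.
Total collected = 0 + 9 + 8 + 0 + 0 = 17.

17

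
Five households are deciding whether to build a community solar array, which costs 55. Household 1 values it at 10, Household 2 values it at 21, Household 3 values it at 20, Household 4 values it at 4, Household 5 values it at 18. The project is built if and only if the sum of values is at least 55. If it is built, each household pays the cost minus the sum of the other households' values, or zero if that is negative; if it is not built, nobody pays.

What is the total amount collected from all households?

5

Total value 73 ≥ cost 55, so it is built.
Household 1: others sum to 63; max(0, 55 - 63) = 0.
Household 2: others sum to 52; max(0, 55 - 52) = 3.
Household 3: others sum to 53; max(0, 55 - 53) = 2.
Household 4: others sum to 69; max(0, 55 - 69) = 0.
Household 5: others sum to 55; max(0, 55 - 55) = 0.
Total collected = 0 + 3 + 2 + 0 + 0 = 5.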